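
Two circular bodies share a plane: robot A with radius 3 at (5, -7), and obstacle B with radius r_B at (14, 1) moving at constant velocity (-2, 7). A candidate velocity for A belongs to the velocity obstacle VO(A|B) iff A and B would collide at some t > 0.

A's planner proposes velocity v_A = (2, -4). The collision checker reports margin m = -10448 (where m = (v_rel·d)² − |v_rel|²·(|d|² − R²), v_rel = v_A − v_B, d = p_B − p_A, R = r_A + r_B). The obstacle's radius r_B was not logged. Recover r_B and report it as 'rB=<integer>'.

m = -10448
d = (9, 8);  v_rel = (4, -11),  |v_rel|² = 137
v_rel×d = (4)·(8) − (-11)·(9) = 131
since m = R²·137 − 131²:  R² = (17161 + -10448) / 137 = 49
R = √49 = 7  ⇒  r_B = 7 − 3 = 4

rB=4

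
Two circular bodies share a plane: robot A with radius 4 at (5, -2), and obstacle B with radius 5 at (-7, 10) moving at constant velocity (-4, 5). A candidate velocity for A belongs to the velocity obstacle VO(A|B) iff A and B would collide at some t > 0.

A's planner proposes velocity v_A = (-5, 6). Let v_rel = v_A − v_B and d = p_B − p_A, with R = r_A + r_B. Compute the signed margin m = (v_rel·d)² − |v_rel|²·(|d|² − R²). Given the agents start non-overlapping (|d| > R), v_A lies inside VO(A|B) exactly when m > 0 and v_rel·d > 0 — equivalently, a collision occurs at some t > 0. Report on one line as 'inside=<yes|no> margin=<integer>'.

d = (-12, 12),  |d|² = 288;  R = 4+5 = 9,  c = 288−9² = 207
v_rel = (-1, 1),  |v_rel|² = 2;  v_rel·d = (-1)·(-12) + (1)·(12) = 24
2·t² − 48·t + 207 = 0  ⇒  m = 24² − 2·207 = 162
m = 162 > 0,  v_rel·d = 24 > 0  ⇒  inside

inside=yes margin=162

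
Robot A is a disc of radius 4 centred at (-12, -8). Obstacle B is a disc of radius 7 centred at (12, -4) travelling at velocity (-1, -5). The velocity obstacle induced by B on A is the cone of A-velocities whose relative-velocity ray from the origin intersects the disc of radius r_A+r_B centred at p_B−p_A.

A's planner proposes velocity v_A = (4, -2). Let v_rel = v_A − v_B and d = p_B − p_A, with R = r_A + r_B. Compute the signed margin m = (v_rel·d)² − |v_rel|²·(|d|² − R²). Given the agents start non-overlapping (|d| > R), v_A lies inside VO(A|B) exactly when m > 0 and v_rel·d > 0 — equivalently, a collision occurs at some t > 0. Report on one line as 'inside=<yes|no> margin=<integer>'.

d = (24, 4),  |d|² = 592;  R = 4+7 = 11,  c = 592−11² = 471
v_rel = (5, 3),  |v_rel|² = 34;  v_rel·d = (5)·(24) + (3)·(4) = 132
34·t² − 264·t + 471 = 0  ⇒  m = 132² − 34·471 = 1410
m = 1410 > 0,  v_rel·d = 132 > 0  ⇒  inside

inside=yes margin=1410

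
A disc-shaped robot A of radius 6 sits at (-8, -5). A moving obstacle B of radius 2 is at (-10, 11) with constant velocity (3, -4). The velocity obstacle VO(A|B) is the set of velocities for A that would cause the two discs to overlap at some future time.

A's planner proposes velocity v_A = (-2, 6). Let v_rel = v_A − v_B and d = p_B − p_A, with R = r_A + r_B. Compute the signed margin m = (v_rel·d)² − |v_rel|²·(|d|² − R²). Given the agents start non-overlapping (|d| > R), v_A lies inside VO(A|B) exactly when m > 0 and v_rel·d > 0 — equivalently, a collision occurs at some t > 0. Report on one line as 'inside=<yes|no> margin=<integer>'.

d = (-2, 16),  |d|² = 260;  R = 6+2 = 8,  c = 260−8² = 196
v_rel = (-5, 10),  |v_rel|² = 125;  v_rel·d = (-5)·(-2) + (10)·(16) = 170
125·t² − 340·t + 196 = 0  ⇒  m = 170² − 125·196 = 4400
m = 4400 > 0,  v_rel·d = 170 > 0  ⇒  inside

inside=yes margin=4400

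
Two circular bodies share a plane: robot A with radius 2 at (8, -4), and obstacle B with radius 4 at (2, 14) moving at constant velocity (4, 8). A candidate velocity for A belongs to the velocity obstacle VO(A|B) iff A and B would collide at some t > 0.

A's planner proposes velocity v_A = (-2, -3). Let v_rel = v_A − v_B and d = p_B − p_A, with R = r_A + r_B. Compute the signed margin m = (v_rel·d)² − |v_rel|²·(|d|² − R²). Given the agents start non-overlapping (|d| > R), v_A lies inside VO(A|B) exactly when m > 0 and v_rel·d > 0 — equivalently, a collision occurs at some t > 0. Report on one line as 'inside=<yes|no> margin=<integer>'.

d = (-6, 18),  |d|² = 360;  R = 2+4 = 6,  c = 360−6² = 324
v_rel = (-6, -11),  |v_rel|² = 157;  v_rel·d = (-6)·(-6) + (-11)·(18) = -162
157·t² + 324·t + 324 = 0  ⇒  m = (-162)² − 157·324 = -24624
m = -24624 < 0,  v_rel·d = -162 < 0  ⇒  outside

inside=no margin=-24624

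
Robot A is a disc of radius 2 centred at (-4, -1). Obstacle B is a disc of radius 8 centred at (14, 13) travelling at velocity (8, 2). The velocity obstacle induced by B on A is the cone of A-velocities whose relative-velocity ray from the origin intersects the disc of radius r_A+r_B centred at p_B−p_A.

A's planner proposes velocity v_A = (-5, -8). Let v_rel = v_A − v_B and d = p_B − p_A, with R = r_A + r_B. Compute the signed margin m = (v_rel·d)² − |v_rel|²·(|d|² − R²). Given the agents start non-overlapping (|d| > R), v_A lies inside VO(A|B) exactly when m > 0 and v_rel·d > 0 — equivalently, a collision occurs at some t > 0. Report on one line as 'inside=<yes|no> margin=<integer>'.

d = (18, 14),  |d|² = 520;  R = 2+8 = 10,  c = 520−10² = 420
v_rel = (-13, -10),  |v_rel|² = 269;  v_rel·d = (-13)·(18) + (-10)·(14) = -374
269·t² + 748·t + 420 = 0  ⇒  m = (-374)² − 269·420 = 26896
m = 26896 > 0,  v_rel·d = -374 < 0  ⇒  outside

inside=no margin=26896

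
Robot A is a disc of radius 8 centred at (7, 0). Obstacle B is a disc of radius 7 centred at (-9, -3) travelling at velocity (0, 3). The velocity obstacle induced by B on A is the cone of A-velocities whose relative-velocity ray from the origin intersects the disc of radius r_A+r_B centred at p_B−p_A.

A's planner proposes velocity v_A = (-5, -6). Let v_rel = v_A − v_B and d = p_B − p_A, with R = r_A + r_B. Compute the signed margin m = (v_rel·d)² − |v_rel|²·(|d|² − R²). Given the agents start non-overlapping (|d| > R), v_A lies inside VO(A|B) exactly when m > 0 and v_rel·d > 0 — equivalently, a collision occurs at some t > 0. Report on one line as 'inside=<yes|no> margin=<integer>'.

d = (-16, -3),  |d|² = 265;  R = 8+7 = 15,  c = 265−15² = 40
v_rel = (-5, -9),  |v_rel|² = 106;  v_rel·d = (-5)·(-16) + (-9)·(-3) = 107
106·t² − 214·t + 40 = 0  ⇒  m = 107² − 106·40 = 7209
m = 7209 > 0,  v_rel·d = 107 > 0  ⇒  inside

inside=yes margin=7209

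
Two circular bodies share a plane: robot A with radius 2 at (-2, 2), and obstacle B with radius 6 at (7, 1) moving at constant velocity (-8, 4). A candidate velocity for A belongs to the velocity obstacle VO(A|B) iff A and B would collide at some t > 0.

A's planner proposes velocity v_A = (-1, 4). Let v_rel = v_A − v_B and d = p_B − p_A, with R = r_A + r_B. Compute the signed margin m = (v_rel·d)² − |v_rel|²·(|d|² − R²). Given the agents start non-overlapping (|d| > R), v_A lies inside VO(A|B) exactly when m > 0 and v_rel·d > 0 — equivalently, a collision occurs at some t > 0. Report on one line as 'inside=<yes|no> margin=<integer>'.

d = (9, -1),  |d|² = 82;  R = 2+6 = 8,  c = 82−8² = 18
v_rel = (7, 0),  |v_rel|² = 49;  v_rel·d = (7)·(9) + (0)·(-1) = 63
49·t² − 126·t + 18 = 0  ⇒  m = 63² − 49·18 = 3087
m = 3087 > 0,  v_rel·d = 63 > 0  ⇒  inside

inside=yes margin=3087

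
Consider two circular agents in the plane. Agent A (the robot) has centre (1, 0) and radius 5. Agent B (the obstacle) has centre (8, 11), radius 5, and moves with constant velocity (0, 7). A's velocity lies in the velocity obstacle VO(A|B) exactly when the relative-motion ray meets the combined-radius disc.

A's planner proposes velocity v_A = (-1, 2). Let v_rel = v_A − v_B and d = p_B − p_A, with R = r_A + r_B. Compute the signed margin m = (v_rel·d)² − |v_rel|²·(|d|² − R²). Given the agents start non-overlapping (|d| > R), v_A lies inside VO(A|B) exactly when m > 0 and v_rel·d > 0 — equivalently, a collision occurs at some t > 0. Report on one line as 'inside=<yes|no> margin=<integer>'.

d = (7, 11),  |d|² = 170;  R = 5+5 = 10,  c = 170−10² = 70
v_rel = (-1, -5),  |v_rel|² = 26;  v_rel·d = (-1)·(7) + (-5)·(11) = -62
26·t² + 124·t + 70 = 0  ⇒  m = (-62)² − 26·70 = 2024
m = 2024 > 0,  v_rel·d = -62 < 0  ⇒  outside

inside=no margin=2024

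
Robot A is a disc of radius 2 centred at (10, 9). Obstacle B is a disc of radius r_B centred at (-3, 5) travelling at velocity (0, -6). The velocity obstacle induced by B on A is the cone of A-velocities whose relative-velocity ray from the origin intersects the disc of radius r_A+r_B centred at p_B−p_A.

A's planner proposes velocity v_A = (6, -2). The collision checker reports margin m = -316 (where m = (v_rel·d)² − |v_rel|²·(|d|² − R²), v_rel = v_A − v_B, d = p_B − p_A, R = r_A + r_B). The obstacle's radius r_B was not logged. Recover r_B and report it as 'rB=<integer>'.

m = -316
d = (-13, -4);  v_rel = (6, 4),  |v_rel|² = 52
v_rel×d = (6)·(-4) − (4)·(-13) = 28
since m = R²·52 − 28²:  R² = (784 + -316) / 52 = 9
R = √9 = 3  ⇒  r_B = 3 − 2 = 1

rB=1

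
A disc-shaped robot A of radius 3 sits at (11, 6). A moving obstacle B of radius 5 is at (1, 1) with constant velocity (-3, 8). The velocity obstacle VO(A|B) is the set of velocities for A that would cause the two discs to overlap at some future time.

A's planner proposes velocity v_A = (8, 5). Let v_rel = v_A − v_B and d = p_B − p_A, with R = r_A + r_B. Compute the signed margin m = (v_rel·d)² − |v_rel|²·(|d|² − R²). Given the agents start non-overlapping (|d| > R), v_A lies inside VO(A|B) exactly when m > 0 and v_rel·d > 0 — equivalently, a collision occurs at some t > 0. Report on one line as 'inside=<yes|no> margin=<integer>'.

d = (-10, -5),  |d|² = 125;  R = 3+5 = 8,  c = 125−8² = 61
v_rel = (11, -3),  |v_rel|² = 130;  v_rel·d = (11)·(-10) + (-3)·(-5) = -95
130·t² + 190·t + 61 = 0  ⇒  m = (-95)² − 130·61 = 1095
m = 1095 > 0,  v_rel·d = -95 < 0  ⇒  outside

inside=no margin=1095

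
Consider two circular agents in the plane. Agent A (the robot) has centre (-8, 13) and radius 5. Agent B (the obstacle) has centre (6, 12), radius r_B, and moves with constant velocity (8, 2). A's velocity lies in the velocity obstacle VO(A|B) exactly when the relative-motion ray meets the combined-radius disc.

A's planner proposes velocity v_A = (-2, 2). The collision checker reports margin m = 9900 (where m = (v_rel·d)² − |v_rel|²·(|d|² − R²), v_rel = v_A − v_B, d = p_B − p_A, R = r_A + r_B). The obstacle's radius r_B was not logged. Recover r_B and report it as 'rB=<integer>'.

m = 9900
d = (14, -1);  v_rel = (-10, 0),  |v_rel|² = 100
v_rel×d = (-10)·(-1) − (0)·(14) = 10
since m = R²·100 − 10²:  R² = (100 + 9900) / 100 = 100
R = √100 = 10  ⇒  r_B = 10 − 5 = 5

rB=5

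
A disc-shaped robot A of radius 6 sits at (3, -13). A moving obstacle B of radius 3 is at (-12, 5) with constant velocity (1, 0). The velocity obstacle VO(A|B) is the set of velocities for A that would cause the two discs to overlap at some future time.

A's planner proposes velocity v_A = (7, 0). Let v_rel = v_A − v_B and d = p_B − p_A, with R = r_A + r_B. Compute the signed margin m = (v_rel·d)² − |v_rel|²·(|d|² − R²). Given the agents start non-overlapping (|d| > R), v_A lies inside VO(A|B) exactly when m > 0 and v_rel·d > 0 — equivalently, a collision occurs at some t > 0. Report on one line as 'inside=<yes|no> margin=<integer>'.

d = (-15, 18),  |d|² = 549;  R = 6+3 = 9,  c = 549−9² = 468
v_rel = (6, 0),  |v_rel|² = 36;  v_rel·d = (6)·(-15) + (0)·(18) = -90
36·t² + 180·t + 468 = 0  ⇒  m = (-90)² − 36·468 = -8748
m = -8748 < 0,  v_rel·d = -90 < 0  ⇒  outside

inside=no margin=-8748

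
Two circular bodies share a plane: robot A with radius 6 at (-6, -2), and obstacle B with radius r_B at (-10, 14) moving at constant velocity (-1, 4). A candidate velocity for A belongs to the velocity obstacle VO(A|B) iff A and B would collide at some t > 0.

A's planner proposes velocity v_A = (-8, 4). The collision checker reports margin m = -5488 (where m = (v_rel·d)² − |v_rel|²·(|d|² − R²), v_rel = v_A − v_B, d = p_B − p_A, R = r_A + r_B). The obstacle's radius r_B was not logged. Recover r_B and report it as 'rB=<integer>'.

m = -5488
d = (-4, 16);  v_rel = (-7, 0),  |v_rel|² = 49
v_rel×d = (-7)·(16) − (0)·(-4) = -112
since m = R²·49 − (-112)²:  R² = (12544 + -5488) / 49 = 144
R = √144 = 12  ⇒  r_B = 12 − 6 = 6

rB=6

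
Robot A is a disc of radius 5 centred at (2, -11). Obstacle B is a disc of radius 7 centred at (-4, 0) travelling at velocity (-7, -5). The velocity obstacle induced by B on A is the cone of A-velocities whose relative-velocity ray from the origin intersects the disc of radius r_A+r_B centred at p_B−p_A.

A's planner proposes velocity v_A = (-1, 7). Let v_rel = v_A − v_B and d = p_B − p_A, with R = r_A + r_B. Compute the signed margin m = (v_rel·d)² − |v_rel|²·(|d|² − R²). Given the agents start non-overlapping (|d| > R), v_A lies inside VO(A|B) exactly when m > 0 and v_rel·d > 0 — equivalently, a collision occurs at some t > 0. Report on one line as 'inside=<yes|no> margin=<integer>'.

d = (-6, 11),  |d|² = 157;  R = 5+7 = 12,  c = 157−12² = 13
v_rel = (6, 12),  |v_rel|² = 180;  v_rel·d = (6)·(-6) + (12)·(11) = 96
180·t² − 192·t + 13 = 0  ⇒  m = 96² − 180·13 = 6876
m = 6876 > 0,  v_rel·d = 96 > 0  ⇒  inside

inside=yes margin=6876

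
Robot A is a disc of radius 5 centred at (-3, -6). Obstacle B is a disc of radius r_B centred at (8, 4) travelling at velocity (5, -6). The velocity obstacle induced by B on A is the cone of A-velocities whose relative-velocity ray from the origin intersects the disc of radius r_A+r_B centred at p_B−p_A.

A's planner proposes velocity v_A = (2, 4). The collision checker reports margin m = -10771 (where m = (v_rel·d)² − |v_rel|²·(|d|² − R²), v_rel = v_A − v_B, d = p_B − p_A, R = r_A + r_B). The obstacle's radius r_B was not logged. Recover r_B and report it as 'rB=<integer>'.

m = -10771
d = (11, 10);  v_rel = (-3, 10),  |v_rel|² = 109
v_rel×d = (-3)·(10) − (10)·(11) = -140
since m = R²·109 − (-140)²:  R² = (19600 + -10771) / 109 = 81
R = √81 = 9  ⇒  r_B = 9 − 5 = 4

rB=4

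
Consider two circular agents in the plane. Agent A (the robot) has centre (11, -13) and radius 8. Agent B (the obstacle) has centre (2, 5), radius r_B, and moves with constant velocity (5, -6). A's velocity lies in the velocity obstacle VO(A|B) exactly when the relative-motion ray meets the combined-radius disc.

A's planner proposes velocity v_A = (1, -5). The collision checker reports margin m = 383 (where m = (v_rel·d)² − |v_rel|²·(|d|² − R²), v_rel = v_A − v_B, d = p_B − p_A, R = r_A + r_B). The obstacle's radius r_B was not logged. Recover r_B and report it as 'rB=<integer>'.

m = 383
d = (-9, 18);  v_rel = (-4, 1),  |v_rel|² = 17
v_rel×d = (-4)·(18) − (1)·(-9) = -63
since m = R²·17 − (-63)²:  R² = (3969 + 383) / 17 = 256
R = √256 = 16  ⇒  r_B = 16 − 8 = 8

rB=8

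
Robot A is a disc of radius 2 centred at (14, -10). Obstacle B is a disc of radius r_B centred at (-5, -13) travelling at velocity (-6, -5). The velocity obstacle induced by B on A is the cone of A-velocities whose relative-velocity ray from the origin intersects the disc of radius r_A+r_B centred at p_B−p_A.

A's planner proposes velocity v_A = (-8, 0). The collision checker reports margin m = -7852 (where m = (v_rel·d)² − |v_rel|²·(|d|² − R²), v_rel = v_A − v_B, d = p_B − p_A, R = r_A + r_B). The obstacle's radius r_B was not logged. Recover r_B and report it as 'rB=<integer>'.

m = -7852
d = (-19, -3);  v_rel = (-2, 5),  |v_rel|² = 29
v_rel×d = (-2)·(-3) − (5)·(-19) = 101
since m = R²·29 − 101²:  R² = (10201 + -7852) / 29 = 81
R = √81 = 9  ⇒  r_B = 9 − 2 = 7

rB=7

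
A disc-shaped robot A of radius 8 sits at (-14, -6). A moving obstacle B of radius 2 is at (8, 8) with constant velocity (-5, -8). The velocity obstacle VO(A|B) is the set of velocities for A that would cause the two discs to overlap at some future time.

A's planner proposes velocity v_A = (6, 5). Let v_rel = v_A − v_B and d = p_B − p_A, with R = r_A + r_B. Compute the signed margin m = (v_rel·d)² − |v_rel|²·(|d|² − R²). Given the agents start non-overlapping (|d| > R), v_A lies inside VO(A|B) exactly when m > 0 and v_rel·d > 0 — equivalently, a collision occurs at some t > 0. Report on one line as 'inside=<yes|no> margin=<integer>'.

d = (22, 14),  |d|² = 680;  R = 8+2 = 10,  c = 680−10² = 580
v_rel = (11, 13),  |v_rel|² = 290;  v_rel·d = (11)·(22) + (13)·(14) = 424
290·t² − 848·t + 580 = 0  ⇒  m = 424² − 290·580 = 11576
m = 11576 > 0,  v_rel·d = 424 > 0  ⇒  inside

inside=yes margin=11576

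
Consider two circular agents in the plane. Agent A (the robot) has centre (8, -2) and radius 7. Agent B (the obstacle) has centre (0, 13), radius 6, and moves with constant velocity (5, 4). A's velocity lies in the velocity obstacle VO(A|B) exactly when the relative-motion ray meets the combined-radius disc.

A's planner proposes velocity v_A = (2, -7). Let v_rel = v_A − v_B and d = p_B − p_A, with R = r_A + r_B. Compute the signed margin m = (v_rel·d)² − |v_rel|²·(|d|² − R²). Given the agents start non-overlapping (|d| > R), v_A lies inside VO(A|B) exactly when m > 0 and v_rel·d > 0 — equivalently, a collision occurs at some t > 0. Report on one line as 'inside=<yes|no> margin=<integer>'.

d = (-8, 15),  |d|² = 289;  R = 7+6 = 13,  c = 289−13² = 120
v_rel = (-3, -11),  |v_rel|² = 130;  v_rel·d = (-3)·(-8) + (-11)·(15) = -141
130·t² + 282·t + 120 = 0  ⇒  m = (-141)² − 130·120 = 4281
m = 4281 > 0,  v_rel·d = -141 < 0  ⇒  outside

inside=no margin=4281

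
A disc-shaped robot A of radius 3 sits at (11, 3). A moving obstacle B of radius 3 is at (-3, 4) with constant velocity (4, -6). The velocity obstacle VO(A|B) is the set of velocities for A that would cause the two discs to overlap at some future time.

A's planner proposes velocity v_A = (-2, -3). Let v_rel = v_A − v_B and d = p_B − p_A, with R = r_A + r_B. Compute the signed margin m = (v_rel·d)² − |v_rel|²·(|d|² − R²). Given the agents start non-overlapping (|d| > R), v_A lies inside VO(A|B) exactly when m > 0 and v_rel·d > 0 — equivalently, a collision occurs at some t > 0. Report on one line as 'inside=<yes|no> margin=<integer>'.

d = (-14, 1),  |d|² = 197;  R = 3+3 = 6,  c = 197−6² = 161
v_rel = (-6, 3),  |v_rel|² = 45;  v_rel·d = (-6)·(-14) + (3)·(1) = 87
45·t² − 174·t + 161 = 0  ⇒  m = 87² − 45·161 = 324
m = 324 > 0,  v_rel·d = 87 > 0  ⇒  inside

inside=yes margin=324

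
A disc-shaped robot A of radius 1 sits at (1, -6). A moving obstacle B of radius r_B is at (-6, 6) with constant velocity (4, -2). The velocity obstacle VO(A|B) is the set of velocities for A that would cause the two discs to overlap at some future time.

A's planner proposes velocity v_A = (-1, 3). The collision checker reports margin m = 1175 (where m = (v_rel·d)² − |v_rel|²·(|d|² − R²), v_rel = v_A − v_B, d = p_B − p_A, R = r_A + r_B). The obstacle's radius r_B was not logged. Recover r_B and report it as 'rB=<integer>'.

m = 1175
d = (-7, 12);  v_rel = (-5, 5),  |v_rel|² = 50
v_rel×d = (-5)·(12) − (5)·(-7) = -25
since m = R²·50 − (-25)²:  R² = (625 + 1175) / 50 = 36
R = √36 = 6  ⇒  r_B = 6 − 1 = 5

rB=5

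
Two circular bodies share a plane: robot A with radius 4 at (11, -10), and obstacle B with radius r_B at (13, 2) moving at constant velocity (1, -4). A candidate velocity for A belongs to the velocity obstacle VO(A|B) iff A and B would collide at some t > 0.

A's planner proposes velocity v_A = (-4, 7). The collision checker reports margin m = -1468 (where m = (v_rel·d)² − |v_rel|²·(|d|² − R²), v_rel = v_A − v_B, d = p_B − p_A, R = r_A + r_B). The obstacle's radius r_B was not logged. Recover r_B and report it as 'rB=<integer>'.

m = -1468
d = (2, 12);  v_rel = (-5, 11),  |v_rel|² = 146
v_rel×d = (-5)·(12) − (11)·(2) = -82
since m = R²·146 − (-82)²:  R² = (6724 + -1468) / 146 = 36
R = √36 = 6  ⇒  r_B = 6 − 4 = 2

rB=2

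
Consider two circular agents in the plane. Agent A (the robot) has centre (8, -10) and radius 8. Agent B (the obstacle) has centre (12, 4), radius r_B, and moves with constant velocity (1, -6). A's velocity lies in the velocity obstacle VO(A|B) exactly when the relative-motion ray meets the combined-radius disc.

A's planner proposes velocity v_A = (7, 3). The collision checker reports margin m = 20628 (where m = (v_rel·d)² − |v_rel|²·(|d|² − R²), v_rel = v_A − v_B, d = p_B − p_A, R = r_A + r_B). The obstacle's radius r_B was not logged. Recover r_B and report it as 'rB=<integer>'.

m = 20628
d = (4, 14);  v_rel = (6, 9),  |v_rel|² = 117
v_rel×d = (6)·(14) − (9)·(4) = 48
since m = R²·117 − 48²:  R² = (2304 + 20628) / 117 = 196
R = √196 = 14  ⇒  r_B = 14 − 8 = 6

rB=6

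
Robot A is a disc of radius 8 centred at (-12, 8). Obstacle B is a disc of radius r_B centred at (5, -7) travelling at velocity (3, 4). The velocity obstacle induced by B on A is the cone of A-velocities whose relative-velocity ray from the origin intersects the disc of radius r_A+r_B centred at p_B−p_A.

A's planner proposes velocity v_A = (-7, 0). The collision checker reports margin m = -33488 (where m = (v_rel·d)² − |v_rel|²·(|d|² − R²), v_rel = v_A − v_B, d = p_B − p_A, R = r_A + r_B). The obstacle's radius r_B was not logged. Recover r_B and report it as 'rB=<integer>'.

m = -33488
d = (17, -15);  v_rel = (-10, -4),  |v_rel|² = 116
v_rel×d = (-10)·(-15) − (-4)·(17) = 218
since m = R²·116 − 218²:  R² = (47524 + -33488) / 116 = 121
R = √121 = 11  ⇒  r_B = 11 − 8 = 3

rB=3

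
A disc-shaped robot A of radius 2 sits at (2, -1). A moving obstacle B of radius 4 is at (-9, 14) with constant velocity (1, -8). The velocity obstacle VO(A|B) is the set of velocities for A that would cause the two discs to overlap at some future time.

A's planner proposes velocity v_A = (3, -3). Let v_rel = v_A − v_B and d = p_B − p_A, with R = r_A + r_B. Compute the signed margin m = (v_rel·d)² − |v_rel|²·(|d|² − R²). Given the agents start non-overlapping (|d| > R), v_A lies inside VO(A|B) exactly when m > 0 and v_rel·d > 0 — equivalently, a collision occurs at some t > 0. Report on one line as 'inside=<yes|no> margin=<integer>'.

d = (-11, 15),  |d|² = 346;  R = 2+4 = 6,  c = 346−6² = 310
v_rel = (2, 5),  |v_rel|² = 29;  v_rel·d = (2)·(-11) + (5)·(15) = 53
29·t² − 106·t + 310 = 0  ⇒  m = 53² − 29·310 = -6181
m = -6181 < 0,  v_rel·d = 53 > 0  ⇒  outside

inside=no margin=-6181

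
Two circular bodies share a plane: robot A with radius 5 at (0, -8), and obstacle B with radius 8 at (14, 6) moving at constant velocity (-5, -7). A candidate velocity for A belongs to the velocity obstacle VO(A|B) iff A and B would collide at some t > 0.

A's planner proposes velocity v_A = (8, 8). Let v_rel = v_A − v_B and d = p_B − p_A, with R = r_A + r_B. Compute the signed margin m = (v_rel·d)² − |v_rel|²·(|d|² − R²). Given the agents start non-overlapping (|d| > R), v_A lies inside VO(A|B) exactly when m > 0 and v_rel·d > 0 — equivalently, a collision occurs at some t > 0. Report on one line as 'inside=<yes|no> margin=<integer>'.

d = (14, 14),  |d|² = 392;  R = 5+8 = 13,  c = 392−13² = 223
v_rel = (13, 15),  |v_rel|² = 394;  v_rel·d = (13)·(14) + (15)·(14) = 392
394·t² − 784·t + 223 = 0  ⇒  m = 392² − 394·223 = 65802
m = 65802 > 0,  v_rel·d = 392 > 0  ⇒  inside

inside=yes margin=65802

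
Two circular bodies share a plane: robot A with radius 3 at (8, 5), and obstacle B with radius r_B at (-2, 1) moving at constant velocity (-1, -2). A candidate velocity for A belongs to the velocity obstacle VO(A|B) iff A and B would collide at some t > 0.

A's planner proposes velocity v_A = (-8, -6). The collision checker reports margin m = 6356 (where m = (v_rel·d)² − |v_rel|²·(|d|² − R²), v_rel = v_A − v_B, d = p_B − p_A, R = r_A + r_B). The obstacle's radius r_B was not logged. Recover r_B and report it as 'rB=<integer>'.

m = 6356
d = (-10, -4);  v_rel = (-7, -4),  |v_rel|² = 65
v_rel×d = (-7)·(-4) − (-4)·(-10) = -12
since m = R²·65 − (-12)²:  R² = (144 + 6356) / 65 = 100
R = √100 = 10  ⇒  r_B = 10 − 3 = 7

rB=7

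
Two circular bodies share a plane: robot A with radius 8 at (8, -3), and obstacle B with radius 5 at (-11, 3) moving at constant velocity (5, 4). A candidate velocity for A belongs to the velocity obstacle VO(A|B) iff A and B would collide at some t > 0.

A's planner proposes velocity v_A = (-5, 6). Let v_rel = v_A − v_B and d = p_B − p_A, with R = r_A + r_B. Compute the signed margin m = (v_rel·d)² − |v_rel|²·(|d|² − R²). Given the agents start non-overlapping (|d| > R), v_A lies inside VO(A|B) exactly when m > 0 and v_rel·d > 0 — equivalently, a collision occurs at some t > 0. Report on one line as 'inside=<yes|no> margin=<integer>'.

d = (-19, 6),  |d|² = 397;  R = 8+5 = 13,  c = 397−13² = 228
v_rel = (-10, 2),  |v_rel|² = 104;  v_rel·d = (-10)·(-19) + (2)·(6) = 202
104·t² − 404·t + 228 = 0  ⇒  m = 202² − 104·228 = 17092
m = 17092 > 0,  v_rel·d = 202 > 0  ⇒  inside

inside=yes margin=17092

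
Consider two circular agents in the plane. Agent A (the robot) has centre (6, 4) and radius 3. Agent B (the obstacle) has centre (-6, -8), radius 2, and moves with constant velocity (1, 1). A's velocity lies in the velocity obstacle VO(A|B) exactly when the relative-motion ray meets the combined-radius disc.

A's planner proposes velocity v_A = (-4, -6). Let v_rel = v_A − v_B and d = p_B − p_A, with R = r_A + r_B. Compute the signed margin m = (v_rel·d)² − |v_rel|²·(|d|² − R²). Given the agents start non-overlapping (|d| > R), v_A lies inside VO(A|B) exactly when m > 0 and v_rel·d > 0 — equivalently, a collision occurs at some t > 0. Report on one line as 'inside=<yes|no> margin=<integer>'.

d = (-12, -12),  |d|² = 288;  R = 3+2 = 5,  c = 288−5² = 263
v_rel = (-5, -7),  |v_rel|² = 74;  v_rel·d = (-5)·(-12) + (-7)·(-12) = 144
74·t² − 288·t + 263 = 0  ⇒  m = 144² − 74·263 = 1274
m = 1274 > 0,  v_rel·d = 144 > 0  ⇒  inside

inside=yes margin=1274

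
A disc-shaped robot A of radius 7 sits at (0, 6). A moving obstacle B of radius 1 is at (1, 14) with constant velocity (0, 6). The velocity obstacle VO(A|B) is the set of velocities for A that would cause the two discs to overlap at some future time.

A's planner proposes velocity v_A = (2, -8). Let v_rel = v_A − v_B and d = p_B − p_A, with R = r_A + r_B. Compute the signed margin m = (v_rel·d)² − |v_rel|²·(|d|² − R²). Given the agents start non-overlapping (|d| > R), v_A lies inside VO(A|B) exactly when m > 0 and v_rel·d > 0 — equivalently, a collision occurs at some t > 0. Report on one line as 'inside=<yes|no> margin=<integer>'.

d = (1, 8),  |d|² = 65;  R = 7+1 = 8,  c = 65−8² = 1
v_rel = (2, -14),  |v_rel|² = 200;  v_rel·d = (2)·(1) + (-14)·(8) = -110
200·t² + 220·t + 1 = 0  ⇒  m = (-110)² − 200·1 = 11900
m = 11900 > 0,  v_rel·d = -110 < 0  ⇒  outside

inside=no margin=11900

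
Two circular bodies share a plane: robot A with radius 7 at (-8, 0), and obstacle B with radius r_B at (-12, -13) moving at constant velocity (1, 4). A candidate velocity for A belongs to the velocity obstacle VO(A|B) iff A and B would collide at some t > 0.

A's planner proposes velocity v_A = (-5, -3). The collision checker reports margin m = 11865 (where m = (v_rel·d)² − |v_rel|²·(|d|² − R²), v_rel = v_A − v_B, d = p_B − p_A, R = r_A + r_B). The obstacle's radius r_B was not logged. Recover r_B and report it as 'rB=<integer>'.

m = 11865
d = (-4, -13);  v_rel = (-6, -7),  |v_rel|² = 85
v_rel×d = (-6)·(-13) − (-7)·(-4) = 50
since m = R²·85 − 50²:  R² = (2500 + 11865) / 85 = 169
R = √169 = 13  ⇒  r_B = 13 − 7 = 6

rB=6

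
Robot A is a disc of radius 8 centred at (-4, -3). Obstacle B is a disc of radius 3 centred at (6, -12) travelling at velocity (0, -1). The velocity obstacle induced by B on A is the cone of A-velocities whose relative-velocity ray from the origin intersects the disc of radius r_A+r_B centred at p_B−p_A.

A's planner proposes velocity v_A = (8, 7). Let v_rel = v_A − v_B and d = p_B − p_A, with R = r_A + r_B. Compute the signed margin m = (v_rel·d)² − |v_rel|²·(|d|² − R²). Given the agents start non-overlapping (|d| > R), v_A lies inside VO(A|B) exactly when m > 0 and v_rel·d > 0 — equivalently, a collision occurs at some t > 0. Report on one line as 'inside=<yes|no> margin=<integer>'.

d = (10, -9),  |d|² = 181;  R = 8+3 = 11,  c = 181−11² = 60
v_rel = (8, 8),  |v_rel|² = 128;  v_rel·d = (8)·(10) + (8)·(-9) = 8
128·t² − 16·t + 60 = 0  ⇒  m = 8² − 128·60 = -7616
m = -7616 < 0,  v_rel·d = 8 > 0  ⇒  outside

inside=no margin=-7616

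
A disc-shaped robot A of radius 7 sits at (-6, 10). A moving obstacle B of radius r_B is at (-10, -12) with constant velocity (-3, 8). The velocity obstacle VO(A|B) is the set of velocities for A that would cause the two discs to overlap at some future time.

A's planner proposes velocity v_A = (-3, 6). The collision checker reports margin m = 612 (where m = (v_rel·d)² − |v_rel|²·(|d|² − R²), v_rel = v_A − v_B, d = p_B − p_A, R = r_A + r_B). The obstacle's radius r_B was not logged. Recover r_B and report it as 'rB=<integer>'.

m = 612
d = (-4, -22);  v_rel = (0, -2),  |v_rel|² = 4
v_rel×d = (0)·(-22) − (-2)·(-4) = -8
since m = R²·4 − (-8)²:  R² = (64 + 612) / 4 = 169
R = √169 = 13  ⇒  r_B = 13 − 7 = 6

rB=6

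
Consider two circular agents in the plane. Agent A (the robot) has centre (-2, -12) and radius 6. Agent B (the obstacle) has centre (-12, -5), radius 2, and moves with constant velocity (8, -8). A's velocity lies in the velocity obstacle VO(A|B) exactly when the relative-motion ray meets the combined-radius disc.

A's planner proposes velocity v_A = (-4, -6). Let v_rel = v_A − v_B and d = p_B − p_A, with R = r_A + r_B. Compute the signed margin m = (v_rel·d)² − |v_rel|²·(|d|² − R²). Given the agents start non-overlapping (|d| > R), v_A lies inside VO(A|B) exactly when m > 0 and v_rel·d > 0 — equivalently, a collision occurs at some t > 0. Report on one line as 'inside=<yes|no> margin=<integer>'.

d = (-10, 7),  |d|² = 149;  R = 6+2 = 8,  c = 149−8² = 85
v_rel = (-12, 2),  |v_rel|² = 148;  v_rel·d = (-12)·(-10) + (2)·(7) = 134
148·t² − 268·t + 85 = 0  ⇒  m = 134² − 148·85 = 5376
m = 5376 > 0,  v_rel·d = 134 > 0  ⇒  inside

inside=yes margin=5376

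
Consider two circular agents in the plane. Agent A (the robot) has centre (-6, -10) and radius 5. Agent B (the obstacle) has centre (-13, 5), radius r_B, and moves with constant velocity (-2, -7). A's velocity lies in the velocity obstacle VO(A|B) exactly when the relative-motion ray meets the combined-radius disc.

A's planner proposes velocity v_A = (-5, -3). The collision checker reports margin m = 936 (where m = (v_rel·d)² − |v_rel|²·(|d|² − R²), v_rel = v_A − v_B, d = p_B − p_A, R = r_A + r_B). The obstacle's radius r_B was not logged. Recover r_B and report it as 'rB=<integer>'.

m = 936
d = (-7, 15);  v_rel = (-3, 4),  |v_rel|² = 25
v_rel×d = (-3)·(15) − (4)·(-7) = -17
since m = R²·25 − (-17)²:  R² = (289 + 936) / 25 = 49
R = √49 = 7  ⇒  r_B = 7 − 5 = 2

rB=2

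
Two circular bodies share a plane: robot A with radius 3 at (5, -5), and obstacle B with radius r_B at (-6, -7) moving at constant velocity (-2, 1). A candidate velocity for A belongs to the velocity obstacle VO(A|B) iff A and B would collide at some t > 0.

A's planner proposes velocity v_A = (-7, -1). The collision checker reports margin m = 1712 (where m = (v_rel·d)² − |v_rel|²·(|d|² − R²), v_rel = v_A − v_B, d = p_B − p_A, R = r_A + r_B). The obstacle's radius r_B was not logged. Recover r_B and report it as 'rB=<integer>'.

m = 1712
d = (-11, -2);  v_rel = (-5, -2),  |v_rel|² = 29
v_rel×d = (-5)·(-2) − (-2)·(-11) = -12
since m = R²·29 − (-12)²:  R² = (144 + 1712) / 29 = 64
R = √64 = 8  ⇒  r_B = 8 − 3 = 5

rB=5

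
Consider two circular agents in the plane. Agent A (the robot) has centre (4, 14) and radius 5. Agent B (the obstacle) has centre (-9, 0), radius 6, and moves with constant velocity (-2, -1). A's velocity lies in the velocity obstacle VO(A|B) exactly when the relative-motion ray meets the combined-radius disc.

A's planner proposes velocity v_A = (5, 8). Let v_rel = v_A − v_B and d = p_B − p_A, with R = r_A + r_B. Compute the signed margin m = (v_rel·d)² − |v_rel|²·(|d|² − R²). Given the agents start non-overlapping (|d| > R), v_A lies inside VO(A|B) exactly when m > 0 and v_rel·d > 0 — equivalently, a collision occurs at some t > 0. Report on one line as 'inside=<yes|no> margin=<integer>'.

d = (-13, -14),  |d|² = 365;  R = 5+6 = 11,  c = 365−11² = 244
v_rel = (7, 9),  |v_rel|² = 130;  v_rel·d = (7)·(-13) + (9)·(-14) = -217
130·t² + 434·t + 244 = 0  ⇒  m = (-217)² − 130·244 = 15369
m = 15369 > 0,  v_rel·d = -217 < 0  ⇒  outside

inside=no margin=15369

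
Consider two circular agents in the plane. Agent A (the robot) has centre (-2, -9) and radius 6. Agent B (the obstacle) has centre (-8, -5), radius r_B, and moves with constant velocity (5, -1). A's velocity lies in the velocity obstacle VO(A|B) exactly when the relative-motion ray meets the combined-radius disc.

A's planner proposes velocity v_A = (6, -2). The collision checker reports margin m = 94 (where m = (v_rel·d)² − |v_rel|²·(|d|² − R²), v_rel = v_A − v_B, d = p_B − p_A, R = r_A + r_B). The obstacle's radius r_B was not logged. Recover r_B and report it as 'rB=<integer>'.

m = 94
d = (-6, 4);  v_rel = (1, -1),  |v_rel|² = 2
v_rel×d = (1)·(4) − (-1)·(-6) = -2
since m = R²·2 − (-2)²:  R² = (4 + 94) / 2 = 49
R = √49 = 7  ⇒  r_B = 7 − 6 = 1

rB=1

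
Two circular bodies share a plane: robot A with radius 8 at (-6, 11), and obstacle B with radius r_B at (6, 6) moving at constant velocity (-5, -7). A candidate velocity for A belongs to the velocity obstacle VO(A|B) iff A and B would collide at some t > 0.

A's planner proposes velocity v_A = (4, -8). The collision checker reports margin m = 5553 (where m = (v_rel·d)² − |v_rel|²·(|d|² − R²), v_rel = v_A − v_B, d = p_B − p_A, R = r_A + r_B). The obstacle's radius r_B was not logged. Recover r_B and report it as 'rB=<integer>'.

m = 5553
d = (12, -5);  v_rel = (9, -1),  |v_rel|² = 82
v_rel×d = (9)·(-5) − (-1)·(12) = -33
since m = R²·82 − (-33)²:  R² = (1089 + 5553) / 82 = 81
R = √81 = 9  ⇒  r_B = 9 − 8 = 1

rB=1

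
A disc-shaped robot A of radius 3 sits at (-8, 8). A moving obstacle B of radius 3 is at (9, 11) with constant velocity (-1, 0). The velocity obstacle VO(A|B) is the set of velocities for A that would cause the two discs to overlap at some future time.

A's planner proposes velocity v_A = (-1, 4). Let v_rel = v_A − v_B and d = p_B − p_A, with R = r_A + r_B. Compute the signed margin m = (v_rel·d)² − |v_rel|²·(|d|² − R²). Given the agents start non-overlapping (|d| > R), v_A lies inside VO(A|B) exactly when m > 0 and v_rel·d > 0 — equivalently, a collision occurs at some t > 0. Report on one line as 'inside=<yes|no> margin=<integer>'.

d = (17, 3),  |d|² = 298;  R = 3+3 = 6,  c = 298−6² = 262
v_rel = (0, 4),  |v_rel|² = 16;  v_rel·d = (0)·(17) + (4)·(3) = 12
16·t² − 24·t + 262 = 0  ⇒  m = 12² − 16·262 = -4048
m = -4048 < 0,  v_rel·d = 12 > 0  ⇒  outside

inside=no margin=-4048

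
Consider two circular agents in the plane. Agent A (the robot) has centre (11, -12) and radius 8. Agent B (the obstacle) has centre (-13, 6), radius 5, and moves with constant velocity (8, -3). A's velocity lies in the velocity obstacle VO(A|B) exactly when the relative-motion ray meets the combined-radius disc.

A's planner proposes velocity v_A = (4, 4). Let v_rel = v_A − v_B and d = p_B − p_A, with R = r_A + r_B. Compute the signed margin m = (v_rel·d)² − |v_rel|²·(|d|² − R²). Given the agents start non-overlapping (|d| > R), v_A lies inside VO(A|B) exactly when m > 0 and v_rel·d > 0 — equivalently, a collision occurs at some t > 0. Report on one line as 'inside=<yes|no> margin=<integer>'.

d = (-24, 18),  |d|² = 900;  R = 8+5 = 13,  c = 900−13² = 731
v_rel = (-4, 7),  |v_rel|² = 65;  v_rel·d = (-4)·(-24) + (7)·(18) = 222
65·t² − 444·t + 731 = 0  ⇒  m = 222² − 65·731 = 1769
m = 1769 > 0,  v_rel·d = 222 > 0  ⇒  inside

inside=yes margin=1769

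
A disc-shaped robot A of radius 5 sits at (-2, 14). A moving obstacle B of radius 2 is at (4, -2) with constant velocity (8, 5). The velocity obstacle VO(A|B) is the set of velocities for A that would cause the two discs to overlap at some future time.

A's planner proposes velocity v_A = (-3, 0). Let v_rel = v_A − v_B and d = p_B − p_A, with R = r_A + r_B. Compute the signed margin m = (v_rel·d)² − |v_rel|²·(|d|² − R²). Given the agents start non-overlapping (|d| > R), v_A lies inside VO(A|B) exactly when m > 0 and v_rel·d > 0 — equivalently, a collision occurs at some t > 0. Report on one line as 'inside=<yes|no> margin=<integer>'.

d = (6, -16),  |d|² = 292;  R = 5+2 = 7,  c = 292−7² = 243
v_rel = (-11, -5),  |v_rel|² = 146;  v_rel·d = (-11)·(6) + (-5)·(-16) = 14
146·t² − 28·t + 243 = 0  ⇒  m = 14² − 146·243 = -35282
m = -35282 < 0,  v_rel·d = 14 > 0  ⇒  outside

inside=no margin=-35282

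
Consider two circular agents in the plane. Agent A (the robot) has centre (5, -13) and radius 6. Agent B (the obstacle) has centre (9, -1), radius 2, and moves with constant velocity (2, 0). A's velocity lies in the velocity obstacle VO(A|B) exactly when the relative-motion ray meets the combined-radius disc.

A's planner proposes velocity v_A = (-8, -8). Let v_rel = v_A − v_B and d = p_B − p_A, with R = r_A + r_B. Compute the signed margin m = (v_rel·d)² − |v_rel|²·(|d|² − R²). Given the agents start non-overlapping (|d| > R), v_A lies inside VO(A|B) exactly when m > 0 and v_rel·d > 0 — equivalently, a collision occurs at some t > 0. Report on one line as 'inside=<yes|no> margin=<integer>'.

d = (4, 12),  |d|² = 160;  R = 6+2 = 8,  c = 160−8² = 96
v_rel = (-10, -8),  |v_rel|² = 164;  v_rel·d = (-10)·(4) + (-8)·(12) = -136
164·t² + 272·t + 96 = 0  ⇒  m = (-136)² − 164·96 = 2752
m = 2752 > 0,  v_rel·d = -136 < 0  ⇒  outside

inside=no margin=2752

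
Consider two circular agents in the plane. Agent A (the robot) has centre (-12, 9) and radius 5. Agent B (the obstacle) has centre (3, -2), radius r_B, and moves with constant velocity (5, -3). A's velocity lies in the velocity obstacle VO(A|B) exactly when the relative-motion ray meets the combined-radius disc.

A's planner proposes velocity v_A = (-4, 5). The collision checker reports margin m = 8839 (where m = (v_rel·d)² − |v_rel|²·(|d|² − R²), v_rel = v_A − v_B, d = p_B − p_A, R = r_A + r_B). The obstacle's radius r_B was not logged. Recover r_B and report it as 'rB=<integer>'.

m = 8839
d = (15, -11);  v_rel = (-9, 8),  |v_rel|² = 145
v_rel×d = (-9)·(-11) − (8)·(15) = -21
since m = R²·145 − (-21)²:  R² = (441 + 8839) / 145 = 64
R = √64 = 8  ⇒  r_B = 8 − 5 = 3

rB=3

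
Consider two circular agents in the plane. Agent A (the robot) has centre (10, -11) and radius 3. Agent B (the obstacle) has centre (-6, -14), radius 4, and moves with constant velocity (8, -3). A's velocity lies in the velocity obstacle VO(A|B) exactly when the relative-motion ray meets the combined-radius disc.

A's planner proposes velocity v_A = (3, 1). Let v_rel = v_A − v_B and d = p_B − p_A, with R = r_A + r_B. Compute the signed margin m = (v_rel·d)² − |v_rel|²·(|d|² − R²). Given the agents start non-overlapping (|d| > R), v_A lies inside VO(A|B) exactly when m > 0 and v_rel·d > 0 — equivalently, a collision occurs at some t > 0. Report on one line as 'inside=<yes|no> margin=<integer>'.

d = (-16, -3),  |d|² = 265;  R = 3+4 = 7,  c = 265−7² = 216
v_rel = (-5, 4),  |v_rel|² = 41;  v_rel·d = (-5)·(-16) + (4)·(-3) = 68
41·t² − 136·t + 216 = 0  ⇒  m = 68² − 41·216 = -4232
m = -4232 < 0,  v_rel·d = 68 > 0  ⇒  outside

inside=no margin=-4232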